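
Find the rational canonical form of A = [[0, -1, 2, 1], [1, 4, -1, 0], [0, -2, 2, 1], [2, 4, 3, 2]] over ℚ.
The invariant factors of A (the non-unit diagonal entries of the Smith normal form of xI - A over ℚ[x]) are x^2 - 4x - 1, x^2 - 4x - 1, each dividing the next. The characteristic polynomial is their product, (x^2 - 4x - 1)^2.

The rational canonical form is the block-diagonal matrix of companion matrices C(f_i):
R = [[0, 1, 0, 0], [1, 4, 0, 0], [0, 0, 0, 1], [0, 0, 1, 4]].

Note the characteristic polynomial does not split into linear factors over ℚ, so A has no Jordan form over ℚ; the rational canonical form exists over any field.

R = [[0, 1, 0, 0], [1, 4, 0, 0], [0, 0, 0, 1], [0, 0, 1, 4]]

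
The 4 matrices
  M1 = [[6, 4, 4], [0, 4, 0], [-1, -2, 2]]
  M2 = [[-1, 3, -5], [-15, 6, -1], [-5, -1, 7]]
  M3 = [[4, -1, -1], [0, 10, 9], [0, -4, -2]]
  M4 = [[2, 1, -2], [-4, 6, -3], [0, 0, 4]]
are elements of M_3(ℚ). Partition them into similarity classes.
2 classes: {M1}, {M2, M3, M4}

Characteristic polynomials: χ_{M1} = (x - 4)^3, χ_{M2} = (x - 4)^3, χ_{M3} = (x - 4)^3, χ_{M4} = (x - 4)^3.

{M1}: invariant factors x - 4, (x - 4)^2.

{M2, M3, M4}: invariant factors (x - 4)^3.

Matrices are similar if and only if their invariant-factor lists agree; the partition into similarity classes is {M1}, {M2, M3, M4}.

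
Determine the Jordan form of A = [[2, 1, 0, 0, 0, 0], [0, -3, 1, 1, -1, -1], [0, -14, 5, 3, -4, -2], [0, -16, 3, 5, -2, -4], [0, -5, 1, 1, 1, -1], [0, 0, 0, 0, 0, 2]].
J = [[2, 1, 0, 0, 0, 0], [0, 2, 1, 0, 0, 0], [0, 0, 2, 0, 0, 0], [0, 0, 0, 2, 1, 0], [0, 0, 0, 0, 2, 0], [0, 0, 0, 0, 0, 2]]

The characteristic polynomial is det(xI - A) = (x - 2)^6, so the eigenvalues are 2 (algebraic multiplicity 6).

For λ = 2: rank(A - 2I) = 3, rank((A - 2I)^2) = 1, rank((A - 2I)^3) = 0. The eigenspace has dimension 6 - 3 = 3, so there are 3 Jordan blocks; the rank sequence gives block sizes [3, 2, 1].

Assembling the blocks gives the Jordan form J above.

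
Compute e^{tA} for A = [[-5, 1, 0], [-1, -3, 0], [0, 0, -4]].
e^{tA} = [[(1 - t)*e^{-4*t}, t*e^{-4*t}, 0], [-t*e^{-4*t}, (t + 1)*e^{-4*t}, 0], [0, 0, e^{-4*t}]]

A has Jordan form J = [[-4, 1, 0], [0, -4, 0], [0, 0, -4]] with A = PJP^{-1}, so e^{tA} = P e^{tJ} P^{-1}.

For a Jordan block J_k(λ), e^{tJ_k(λ)} = e^{λt} · (I + tN + t^2 N^2/2! + ... + t^{k-1} N^{k-1}/(k-1)!) where N is the nilpotent superdiagonal part.

Assembling the blocks and conjugating back gives the entries of e^{tA} as shown above.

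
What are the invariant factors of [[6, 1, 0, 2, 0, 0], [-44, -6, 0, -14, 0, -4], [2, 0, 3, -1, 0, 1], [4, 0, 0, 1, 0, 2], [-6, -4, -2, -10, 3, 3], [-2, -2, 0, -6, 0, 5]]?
The Jordan structure of A has elementary divisors x^2, (x - 3)^2, (x - 3)^2. Arranging the block sizes at each eigenvalue in decreasing order and taking row products gives the invariant factors.

Invariant factors (smallest first, each dividing the next): (x - 3)^2, x^2(x - 3)^2.

Check: the last factor x^2(x - 3)^2 is the minimal polynomial, and the product x^2(x - 3)^4 is the characteristic polynomial.

(x - 3)^2, x^2(x - 3)^2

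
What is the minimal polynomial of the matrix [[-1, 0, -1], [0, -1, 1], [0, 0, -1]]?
The characteristic polynomial factors as (x + 1)^3. The minimal polynomial is ∏(x - λ)^{k_λ} where k_λ is the size of the largest Jordan block at λ.

For λ = -1: rank(A + I) = 1, and the largest Jordan block has size 2 (the smallest k with rank((A + I)^k) = rank((A + I)^(k+1))).

So m_A(x) = (x + 1)^2.

m_A(x) = (x + 1)^2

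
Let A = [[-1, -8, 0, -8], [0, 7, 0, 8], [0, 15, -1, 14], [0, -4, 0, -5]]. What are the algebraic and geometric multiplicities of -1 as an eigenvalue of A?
algebraic multiplicity 3, geometric multiplicity 2

The characteristic polynomial is (x - 3)(x + 1)^3, so the factor x + 1 appears with exponent 3: the algebraic multiplicity is 3.

rank(A + I) = 2, so the eigenspace has dimension 4 - 2 = 2: the geometric multiplicity is 2.

Since 2 < 3, A is not diagonalizable.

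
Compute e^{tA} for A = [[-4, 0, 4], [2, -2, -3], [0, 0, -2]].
e^{tA} = [[e^{-4*t}, 0, (2*e^{2*t} - 2)*e^{-4*t}], [(e^{2*t} - 1)*e^{-4*t}, e^{-2*t}, ((t - 2)*e^{2*t} + 2)*e^{-4*t}], [0, 0, e^{-2*t}]]

A has Jordan form J = [[-4, 0, 0], [0, -2, 1], [0, 0, -2]] with A = PJP^{-1}, so e^{tA} = P e^{tJ} P^{-1}.

For a Jordan block J_k(λ), e^{tJ_k(λ)} = e^{λt} · (I + tN + t^2 N^2/2! + ... + t^{k-1} N^{k-1}/(k-1)!) where N is the nilpotent superdiagonal part.

Assembling the blocks and conjugating back gives the entries of e^{tA} as shown above.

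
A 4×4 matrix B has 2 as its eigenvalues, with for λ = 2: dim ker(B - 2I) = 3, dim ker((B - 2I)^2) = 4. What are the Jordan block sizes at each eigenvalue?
λ = 2: successive nullity increments [3, 1] count blocks of size ≥ k; block sizes are [2, 1, 1].

Jordan blocks: (2, 2), (2, 1), (2, 1)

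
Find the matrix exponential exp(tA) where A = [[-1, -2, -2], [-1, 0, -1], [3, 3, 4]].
A has Jordan form J = [[1, 1, 0], [0, 1, 0], [0, 0, 1]] with A = PJP^{-1}, so e^{tA} = P e^{tJ} P^{-1}.

For a Jordan block J_k(λ), e^{tJ_k(λ)} = e^{λt} · (I + tN + t^2 N^2/2! + ... + t^{k-1} N^{k-1}/(k-1)!) where N is the nilpotent superdiagonal part.

Assembling the blocks and conjugating back gives the entries of e^{tA} as shown above.

e^{tA} = [[(1 - 2*t)*e^{t}, -2*t*e^{t}, -2*t*e^{t}], [-t*e^{t}, (1 - t)*e^{t}, -t*e^{t}], [3*t*e^{t}, 3*t*e^{t}, (3*t + 1)*e^{t}]]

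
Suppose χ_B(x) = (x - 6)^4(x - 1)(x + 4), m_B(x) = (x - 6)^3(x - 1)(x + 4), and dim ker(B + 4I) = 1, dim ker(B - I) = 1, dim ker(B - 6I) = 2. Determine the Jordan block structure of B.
λ = -4: algebraic multiplicity 1 (exponent in χ_B), largest block size 1 (exponent in m_B), 1 block (geometric multiplicity). This forces block sizes [1].
λ = 1: algebraic multiplicity 1 (exponent in χ_B), largest block size 1 (exponent in m_B), 1 block (geometric multiplicity). This forces block sizes [1].
λ = 6: algebraic multiplicity 4 (exponent in χ_B), largest block size 3 (exponent in m_B), 2 blocks (geometric multiplicity). These force block sizes [3, 1].

Jordan blocks: (-4, 1), (1, 1), (6, 3), (6, 1)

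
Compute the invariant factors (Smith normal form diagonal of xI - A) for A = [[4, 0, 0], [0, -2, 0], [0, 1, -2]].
(x - 4)(x + 2)^2

The Jordan structure of A has elementary divisors (x + 2)^2, (x - 4). Arranging the block sizes at each eigenvalue in decreasing order and taking row products gives the invariant factors.

Invariant factors (smallest first, each dividing the next): (x - 4)(x + 2)^2.

Check: the last factor (x - 4)(x + 2)^2 is the minimal polynomial, and the product (x - 4)(x + 2)^2 is the characteristic polynomial.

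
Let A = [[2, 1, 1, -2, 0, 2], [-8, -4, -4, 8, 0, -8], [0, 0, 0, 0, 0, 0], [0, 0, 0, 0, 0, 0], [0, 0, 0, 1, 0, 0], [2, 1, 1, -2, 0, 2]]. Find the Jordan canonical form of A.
J = [[0, 1, 0, 0, 0, 0], [0, 0, 0, 0, 0, 0], [0, 0, 0, 1, 0, 0], [0, 0, 0, 0, 0, 0], [0, 0, 0, 0, 0, 0], [0, 0, 0, 0, 0, 0]]

The characteristic polynomial is det(xI - A) = x^6, so the eigenvalues are 0 (algebraic multiplicity 6).

For λ = 0: rank(A) = 2, rank(A^2) = 0. The eigenspace has dimension 6 - 2 = 4, so there are 4 Jordan blocks; the rank sequence gives block sizes [2, 2, 1, 1].

Assembling the blocks gives the Jordan form J above.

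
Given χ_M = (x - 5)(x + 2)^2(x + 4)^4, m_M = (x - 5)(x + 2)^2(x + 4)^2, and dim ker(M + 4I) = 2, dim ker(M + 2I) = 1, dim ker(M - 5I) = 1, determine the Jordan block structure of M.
λ = -4: algebraic multiplicity 4 (exponent in χ_M), largest block size 2 (exponent in m_M), 2 blocks (geometric multiplicity). These force block sizes [2, 2].
λ = -2: algebraic multiplicity 2 (exponent in χ_M), largest block size 2 (exponent in m_M), 1 block (geometric multiplicity). This forces block sizes [2].
λ = 5: algebraic multiplicity 1 (exponent in χ_M), largest block size 1 (exponent in m_M), 1 block (geometric multiplicity). This forces block sizes [1].

Jordan blocks: (-4, 2), (-4, 2), (-2, 2), (5, 1)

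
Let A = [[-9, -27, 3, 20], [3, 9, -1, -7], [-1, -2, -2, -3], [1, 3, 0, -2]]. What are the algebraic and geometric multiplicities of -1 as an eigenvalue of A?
algebraic multiplicity 4, geometric multiplicity 2

The characteristic polynomial is (x + 1)^4, so the factor x + 1 appears with exponent 4: the algebraic multiplicity is 4.

rank(A + I) = 2, so the eigenspace has dimension 4 - 2 = 2: the geometric multiplicity is 2.

Since 2 < 4, A is not diagonalizable.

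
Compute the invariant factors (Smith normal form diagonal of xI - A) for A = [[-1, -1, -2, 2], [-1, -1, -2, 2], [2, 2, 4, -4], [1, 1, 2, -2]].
x, x, x^2

The Jordan structure of A has elementary divisors x^2, x, x. Arranging the block sizes at each eigenvalue in decreasing order and taking row products gives the invariant factors.

Invariant factors (smallest first, each dividing the next): x, x, x^2.

Check: the last factor x^2 is the minimal polynomial, and the product x^4 is the characteristic polynomial.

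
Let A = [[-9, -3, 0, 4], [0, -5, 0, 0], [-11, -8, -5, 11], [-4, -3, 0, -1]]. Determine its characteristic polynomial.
χ_A(x) = (x + 5)^4

xI - A = [[x + 9, 3, 0, -4], [0, x + 5, 0, 0], [11, 8, x + 5, -11], [4, 3, 0, x + 1]].

Expanding det(xI - A) along the first row:
det(xI - A) = + (x + 9)·det([[x + 5, 0, 0], [8, x + 5, -11], [3, 0, x + 1]]) - (3)·det([[0, 0, 0], [11, x + 5, -11], [4, 0, x + 1]]) + (0)·det([[0, x + 5, 0], [11, 8, -11], [4, 3, x + 1]]) - (-4)·det([[0, x + 5, 0], [11, 8, x + 5], [4, 3, 0]]).

Evaluating gives χ_A(x) = x^4 + 20x^3 + 150x^2 + 500x + 625 = (x + 5)^4.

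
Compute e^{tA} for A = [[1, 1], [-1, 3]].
e^{tA} = [[(1 - t)*e^{2*t}, t*e^{2*t}], [-t*e^{2*t}, (t + 1)*e^{2*t}]]

A has Jordan form J = [[2, 1], [0, 2]] with A = PJP^{-1}, so e^{tA} = P e^{tJ} P^{-1}.

For a Jordan block J_k(λ), e^{tJ_k(λ)} = e^{λt} · (I + tN + t^2 N^2/2! + ... + t^{k-1} N^{k-1}/(k-1)!) where N is the nilpotent superdiagonal part.

Assembling the blocks and conjugating back gives the entries of e^{tA} as shown above.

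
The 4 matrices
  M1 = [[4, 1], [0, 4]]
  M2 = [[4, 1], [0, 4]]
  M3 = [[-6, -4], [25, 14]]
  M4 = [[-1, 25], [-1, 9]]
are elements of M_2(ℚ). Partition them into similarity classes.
Characteristic polynomials: χ_{M1} = (x - 4)^2, χ_{M2} = (x - 4)^2, χ_{M3} = (x - 4)^2, χ_{M4} = (x - 4)^2.

{M1, M2, M3, M4}: invariant factors (x - 4)^2.

Matrices are similar if and only if their invariant-factor lists agree; the partition into similarity classes is {M1, M2, M3, M4}.

1 class: {M1, M2, M3, M4}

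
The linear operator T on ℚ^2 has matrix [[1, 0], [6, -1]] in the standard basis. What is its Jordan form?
The characteristic polynomial is det(xI - A) = (x - 1)(x + 1), so the eigenvalues are -1 (algebraic multiplicity 1), 1 (algebraic multiplicity 1).

For λ = -1: algebraic multiplicity 1 gives one 1×1 block.

For λ = 1: algebraic multiplicity 1 gives one 1×1 block.

Assembling the blocks gives the Jordan form J above.

J = [[-1, 0], [0, 1]]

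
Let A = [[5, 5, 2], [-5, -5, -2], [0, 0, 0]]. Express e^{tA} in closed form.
A has Jordan form J = [[0, 1, 0], [0, 0, 0], [0, 0, 0]] with A = PJP^{-1}, so e^{tA} = P e^{tJ} P^{-1}.

For a Jordan block J_k(λ), e^{tJ_k(λ)} = e^{λt} · (I + tN + t^2 N^2/2! + ... + t^{k-1} N^{k-1}/(k-1)!) where N is the nilpotent superdiagonal part.

Assembling the blocks and conjugating back gives the entries of e^{tA} as shown above.

e^{tA} = [[5*t + 1, 5*t, 2*t], [-5*t, 1 - 5*t, -2*t], [0, 0, 1]]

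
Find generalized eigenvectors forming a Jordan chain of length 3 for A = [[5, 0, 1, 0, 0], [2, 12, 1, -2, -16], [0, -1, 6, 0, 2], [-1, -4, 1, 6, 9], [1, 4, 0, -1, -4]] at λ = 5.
We seek v_1 ∈ ker((A - 5I)^3) \ ker((A - 5I)^2), then set v_{i+1} = (A - 5I) v_i.

One such chain is v_1 = [[0, -4, 1, 2, -2]]^T, v_2 = [[1, 1, 1, 1, 0]]^T, v_3 = [[1, 8, 0, -3, 4]]^T. Check: (A - 5I) v_3 = [[0, 0, 0, 0, 0]]^T = 0.

v_1 = [[0, -4, 1, 2, -2]]^T, v_2 = [[1, 1, 1, 1, 0]]^T, v_3 = [[1, 8, 0, -3, 4]]^T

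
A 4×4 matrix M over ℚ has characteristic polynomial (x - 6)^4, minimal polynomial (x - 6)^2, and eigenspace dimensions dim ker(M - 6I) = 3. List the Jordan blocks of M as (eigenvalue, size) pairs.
λ = 6: algebraic multiplicity 4 (exponent in χ_M), largest block size 2 (exponent in m_M), 3 blocks (geometric multiplicity). These force block sizes [2, 1, 1].

Jordan blocks: (6, 2), (6, 1), (6, 1)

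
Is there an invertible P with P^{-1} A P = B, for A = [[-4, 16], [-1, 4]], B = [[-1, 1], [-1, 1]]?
Two matrices over a field are similar if and only if they have the same invariant factors.

Both A and B have characteristic polynomial x^2 and minimal polynomial x^2. Computing further, both have invariant factors x^2. Hence A and B are similar.

Yes.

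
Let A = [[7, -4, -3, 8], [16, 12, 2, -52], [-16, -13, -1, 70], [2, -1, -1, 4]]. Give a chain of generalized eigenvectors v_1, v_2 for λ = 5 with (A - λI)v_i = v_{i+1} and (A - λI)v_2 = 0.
We seek v_1 ∈ ker((A - 5I)^2) \ ker(A - 5I), then set v_{i+1} = (A - 5I) v_i.

One such chain is v_1 = [[2, 2, 1, 1]]^T, v_2 = [[1, -4, 6, 0]]^T. Check: (A - 5I) v_2 = [[0, 0, 0, 0]]^T = 0.

v_1 = [[2, 2, 1, 1]]^T, v_2 = [[1, -4, 6, 0]]^T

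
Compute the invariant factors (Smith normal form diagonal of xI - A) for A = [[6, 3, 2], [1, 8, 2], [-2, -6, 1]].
x - 5, (x - 5)^2

The Jordan structure of A has elementary divisors (x - 5)^2, (x - 5). Arranging the block sizes at each eigenvalue in decreasing order and taking row products gives the invariant factors.

Invariant factors (smallest first, each dividing the next): x - 5, (x - 5)^2.

Check: the last factor (x - 5)^2 is the minimal polynomial, and the product (x - 5)^3 is the characteristic polynomial.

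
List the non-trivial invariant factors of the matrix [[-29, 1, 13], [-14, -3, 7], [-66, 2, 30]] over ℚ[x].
The Jordan structure of A has elementary divisors (x + 3)^2, (x - 4). Arranging the block sizes at each eigenvalue in decreasing order and taking row products gives the invariant factors.

Invariant factors (smallest first, each dividing the next): (x - 4)(x + 3)^2.

Check: the last factor (x - 4)(x + 3)^2 is the minimal polynomial, and the product (x - 4)(x + 3)^2 is the characteristic polynomial.

(x - 4)(x + 3)^2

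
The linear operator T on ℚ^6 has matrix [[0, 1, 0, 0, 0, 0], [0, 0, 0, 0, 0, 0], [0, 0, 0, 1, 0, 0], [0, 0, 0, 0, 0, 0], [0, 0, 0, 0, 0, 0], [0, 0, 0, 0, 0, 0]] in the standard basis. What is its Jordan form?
J = [[0, 1, 0, 0, 0, 0], [0, 0, 0, 0, 0, 0], [0, 0, 0, 1, 0, 0], [0, 0, 0, 0, 0, 0], [0, 0, 0, 0, 0, 0], [0, 0, 0, 0, 0, 0]]

The characteristic polynomial is det(xI - A) = x^6, so the eigenvalues are 0 (algebraic multiplicity 6).

For λ = 0: rank(A) = 2, rank(A^2) = 0. The eigenspace has dimension 6 - 2 = 4, so there are 4 Jordan blocks; the rank sequence gives block sizes [2, 2, 1, 1].

Assembling the blocks gives the Jordan form J above.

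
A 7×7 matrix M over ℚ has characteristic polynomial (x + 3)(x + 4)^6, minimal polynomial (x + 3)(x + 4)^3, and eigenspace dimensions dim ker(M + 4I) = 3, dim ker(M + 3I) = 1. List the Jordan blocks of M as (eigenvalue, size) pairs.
λ = -4: algebraic multiplicity 6 (exponent in χ_M), largest block size 3 (exponent in m_M), 3 blocks (geometric multiplicity). These force block sizes [3, 2, 1].
λ = -3: algebraic multiplicity 1 (exponent in χ_M), largest block size 1 (exponent in m_M), 1 block (geometric multiplicity). This forces block sizes [1].

Jordan blocks: (-4, 3), (-4, 2), (-4, 1), (-3, 1)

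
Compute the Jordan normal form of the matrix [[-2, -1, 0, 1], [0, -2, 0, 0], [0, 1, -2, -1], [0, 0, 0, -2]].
J = [[-2, 1, 0, 0], [0, -2, 0, 0], [0, 0, -2, 0], [0, 0, 0, -2]]

The characteristic polynomial is det(xI - A) = (x + 2)^4, so the eigenvalues are -2 (algebraic multiplicity 4).

For λ = -2: rank(A + 2I) = 1, rank((A + 2I)^2) = 0. The eigenspace has dimension 4 - 1 = 3, so there are 3 Jordan blocks; the rank sequence gives block sizes [2, 1, 1].

Assembling the blocks gives the Jordan form J above.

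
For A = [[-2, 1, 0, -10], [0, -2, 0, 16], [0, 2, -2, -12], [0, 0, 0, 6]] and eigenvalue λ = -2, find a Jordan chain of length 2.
v_1 = [[0, 1, 0, 0]]^T, v_2 = [[1, 0, 2, 0]]^T

We seek v_1 ∈ ker((A + 2I)^2) \ ker(A + 2I), then set v_{i+1} = (A + 2I) v_i.

One such chain is v_1 = [[0, 1, 0, 0]]^T, v_2 = [[1, 0, 2, 0]]^T. Check: (A + 2I) v_2 = [[0, 0, 0, 0]]^T = 0.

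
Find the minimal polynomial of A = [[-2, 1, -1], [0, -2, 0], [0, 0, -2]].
The characteristic polynomial factors as (x + 2)^3. The minimal polynomial is ∏(x - λ)^{k_λ} where k_λ is the size of the largest Jordan block at λ.

For λ = -2: rank(A + 2I) = 1, and the largest Jordan block has size 2 (the smallest k with rank((A + 2I)^k) = rank((A + 2I)^(k+1))).

So m_A(x) = (x + 2)^2.

m_A(x) = (x + 2)^2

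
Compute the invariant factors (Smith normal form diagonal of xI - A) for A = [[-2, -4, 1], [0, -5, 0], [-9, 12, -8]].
x + 5, (x + 5)^2

The Jordan structure of A has elementary divisors (x + 5)^2, (x + 5). Arranging the block sizes at each eigenvalue in decreasing order and taking row products gives the invariant factors.

Invariant factors (smallest first, each dividing the next): x + 5, (x + 5)^2.

Check: the last factor (x + 5)^2 is the minimal polynomial, and the product (x + 5)^3 is the characteristic polynomial.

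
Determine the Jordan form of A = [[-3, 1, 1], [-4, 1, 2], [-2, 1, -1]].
J = [[-1, 1, 0], [0, -1, 1], [0, 0, -1]]

The characteristic polynomial is det(xI - A) = (x + 1)^3, so the eigenvalues are -1 (algebraic multiplicity 3).

For λ = -1: rank(A + I) = 2, rank((A + I)^2) = 1, rank((A + I)^3) = 0. The eigenspace has dimension 3 - 2 = 1, so there is 1 Jordan block; the rank sequence gives block sizes [3].

Assembling the blocks gives the Jordan form J above.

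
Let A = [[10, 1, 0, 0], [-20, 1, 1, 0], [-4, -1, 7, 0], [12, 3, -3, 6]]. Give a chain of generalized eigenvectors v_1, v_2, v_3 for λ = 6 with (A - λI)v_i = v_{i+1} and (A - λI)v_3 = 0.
v_1 = [[0, 0, 1, 0]]^T, v_2 = [[0, 1, 1, -3]]^T, v_3 = [[1, -4, 0, 0]]^T

We seek v_1 ∈ ker((A - 6I)^3) \ ker((A - 6I)^2), then set v_{i+1} = (A - 6I) v_i.

One such chain is v_1 = [[0, 0, 1, 0]]^T, v_2 = [[0, 1, 1, -3]]^T, v_3 = [[1, -4, 0, 0]]^T. Check: (A - 6I) v_3 = [[0, 0, 0, 0]]^T = 0.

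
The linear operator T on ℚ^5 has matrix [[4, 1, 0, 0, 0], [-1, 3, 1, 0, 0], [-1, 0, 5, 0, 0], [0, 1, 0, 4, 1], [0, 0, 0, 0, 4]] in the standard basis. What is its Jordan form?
J = [[4, 1, 0, 0, 0], [0, 4, 1, 0, 0], [0, 0, 4, 0, 0], [0, 0, 0, 4, 1], [0, 0, 0, 0, 4]]

The characteristic polynomial is det(xI - A) = (x - 4)^5, so the eigenvalues are 4 (algebraic multiplicity 5).

For λ = 4: rank(A - 4I) = 3, rank((A - 4I)^2) = 1, rank((A - 4I)^3) = 0. The eigenspace has dimension 5 - 3 = 2, so there are 2 Jordan blocks; the rank sequence gives block sizes [3, 2].

Assembling the blocks gives the Jordan form J above.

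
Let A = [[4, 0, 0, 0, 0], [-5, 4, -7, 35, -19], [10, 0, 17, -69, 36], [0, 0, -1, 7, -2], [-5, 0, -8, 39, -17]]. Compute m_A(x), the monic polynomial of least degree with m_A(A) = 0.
The characteristic polynomial factors as (x - 4)^4(x + 1). The minimal polynomial is ∏(x - λ)^{k_λ} where k_λ is the size of the largest Jordan block at λ.

For λ = -1: rank(A + I) = 4, and the largest Jordan block has size 1 (the smallest k with rank((A + I)^k) = rank((A + I)^(k+1))).
For λ = 4: rank(A - 4I) = 3, and the largest Jordan block has size 3 (the smallest k with rank((A - 4I)^k) = rank((A - 4I)^(k+1))).

So m_A(x) = (x - 4)^3(x + 1).

m_A(x) = (x - 4)^3(x + 1)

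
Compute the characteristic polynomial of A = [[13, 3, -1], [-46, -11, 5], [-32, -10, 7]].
χ_A(x) = (x - 3)^3

xI - A = [[x - 13, -3, 1], [46, x + 11, -5], [32, 10, x - 7]].

Expanding det(xI - A) along the first row:
det(xI - A) = + (x - 13)·det([[x + 11, -5], [10, x - 7]]) - (-3)·det([[46, -5], [32, x - 7]]) + (1)·det([[46, x + 11], [32, 10]]).

Evaluating gives χ_A(x) = x^3 - 9x^2 + 27x - 27 = (x - 3)^3.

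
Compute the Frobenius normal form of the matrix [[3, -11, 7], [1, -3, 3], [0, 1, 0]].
R = [[0, 0, -2], [1, 0, 1], [0, 1, 0]]

The invariant factors of A (the non-unit diagonal entries of the Smith normal form of xI - A over ℚ[x]) are x^3 - x + 2, each dividing the next. The characteristic polynomial is their product, x^3 - x + 2.

The rational canonical form is the block-diagonal matrix of companion matrices C(f_i):
R = [[0, 0, -2], [1, 0, 1], [0, 1, 0]].

Note the characteristic polynomial does not split into linear factors over ℚ, so A has no Jordan form over ℚ; the rational canonical form exists over any field.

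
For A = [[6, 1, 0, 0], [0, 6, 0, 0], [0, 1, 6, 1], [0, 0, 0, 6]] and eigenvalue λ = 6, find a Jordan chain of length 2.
We seek v_1 ∈ ker((A - 6I)^2) \ ker(A - 6I), then set v_{i+1} = (A - 6I) v_i.

One such chain is v_1 = [[-4, 1, 2, -1]]^T, v_2 = [[1, 0, 0, 0]]^T. Check: (A - 6I) v_2 = [[0, 0, 0, 0]]^T = 0.

v_1 = [[-4, 1, 2, -1]]^T, v_2 = [[1, 0, 0, 0]]^T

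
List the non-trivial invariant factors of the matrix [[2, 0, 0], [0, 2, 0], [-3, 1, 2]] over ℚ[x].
The Jordan structure of A has elementary divisors (x - 2)^2, (x - 2). Arranging the block sizes at each eigenvalue in decreasing order and taking row products gives the invariant factors.

Invariant factors (smallest first, each dividing the next): x - 2, (x - 2)^2.

Check: the last factor (x - 2)^2 is the minimal polynomial, and the product (x - 2)^3 is the characteristic polynomial.

x - 2, (x - 2)^2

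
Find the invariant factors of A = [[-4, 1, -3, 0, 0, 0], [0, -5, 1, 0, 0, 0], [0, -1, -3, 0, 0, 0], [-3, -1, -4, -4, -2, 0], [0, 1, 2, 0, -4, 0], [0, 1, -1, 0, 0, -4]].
The Jordan structure of A has elementary divisors (x + 4)^3, (x + 4)^2, (x + 4). Arranging the block sizes at each eigenvalue in decreasing order and taking row products gives the invariant factors.

Invariant factors (smallest first, each dividing the next): x + 4, (x + 4)^2, (x + 4)^3.

Check: the last factor (x + 4)^3 is the minimal polynomial, and the product (x + 4)^6 is the characteristic polynomial.

x + 4, (x + 4)^2, (x + 4)^3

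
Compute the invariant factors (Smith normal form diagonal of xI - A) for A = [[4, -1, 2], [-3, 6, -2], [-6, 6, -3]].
The Jordan structure of A has elementary divisors (x - 1), (x - 3)^2. Arranging the block sizes at each eigenvalue in decreasing order and taking row products gives the invariant factors.

Invariant factors (smallest first, each dividing the next): (x - 3)^2(x - 1).

Check: the last factor (x - 3)^2(x - 1) is the minimal polynomial, and the product (x - 3)^2(x - 1) is the characteristic polynomial.

(x - 3)^2(x - 1)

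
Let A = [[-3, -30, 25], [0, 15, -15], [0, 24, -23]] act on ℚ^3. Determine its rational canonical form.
R = [[-3, 0, 0], [0, 0, -15], [0, 1, -8]]

The invariant factors of A (the non-unit diagonal entries of the Smith normal form of xI - A over ℚ[x]) are x + 3, (x + 3)(x + 5), each dividing the next. The characteristic polynomial is their product, (x + 3)^2(x + 5).

The rational canonical form is the block-diagonal matrix of companion matrices C(f_i):
R = [[-3, 0, 0], [0, 0, -15], [0, 1, -8]].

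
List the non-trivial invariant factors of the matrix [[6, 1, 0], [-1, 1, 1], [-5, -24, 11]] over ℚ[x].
(x - 6)^3

The Jordan structure of A has elementary divisors (x - 6)^3. Arranging the block sizes at each eigenvalue in decreasing order and taking row products gives the invariant factors.

Invariant factors (smallest first, each dividing the next): (x - 6)^3.

Check: the last factor (x - 6)^3 is the minimal polynomial, and the product (x - 6)^3 is the characteristic polynomial.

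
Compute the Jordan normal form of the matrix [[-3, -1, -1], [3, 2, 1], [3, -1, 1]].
The characteristic polynomial is det(xI - A) = x^3, so the eigenvalues are 0 (algebraic multiplicity 3).

For λ = 0: rank(A) = 2, rank(A^2) = 1, rank(A^3) = 0. The eigenspace has dimension 3 - 2 = 1, so there is 1 Jordan block; the rank sequence gives block sizes [3].

Assembling the blocks gives the Jordan form J above.

J = [[0, 1, 0], [0, 0, 1], [0, 0, 0]]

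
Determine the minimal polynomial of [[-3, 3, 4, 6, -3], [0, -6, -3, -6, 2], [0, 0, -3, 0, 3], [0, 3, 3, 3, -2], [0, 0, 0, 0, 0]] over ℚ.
m_A(x) = x^2(x + 3)^2

The characteristic polynomial factors as x^2(x + 3)^3. The minimal polynomial is ∏(x - λ)^{k_λ} where k_λ is the size of the largest Jordan block at λ.

For λ = -3: rank(A + 3I) = 3, and the largest Jordan block has size 2 (the smallest k with rank((A + 3I)^k) = rank((A + 3I)^(k+1))).
For λ = 0: rank(A) = 4, and the largest Jordan block has size 2 (the smallest k with rank(A^k) = rank(A^(k+1))).

So m_A(x) = x^2(x + 3)^2.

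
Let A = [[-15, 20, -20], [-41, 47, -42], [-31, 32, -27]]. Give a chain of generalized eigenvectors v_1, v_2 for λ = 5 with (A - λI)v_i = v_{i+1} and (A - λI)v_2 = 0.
v_1 = [[-1, -4, -3]]^T, v_2 = [[0, -1, -1]]^T

We seek v_1 ∈ ker((A - 5I)^2) \ ker(A - 5I), then set v_{i+1} = (A - 5I) v_i.

One such chain is v_1 = [[-1, -4, -3]]^T, v_2 = [[0, -1, -1]]^T. Check: (A - 5I) v_2 = [[0, 0, 0]]^T = 0.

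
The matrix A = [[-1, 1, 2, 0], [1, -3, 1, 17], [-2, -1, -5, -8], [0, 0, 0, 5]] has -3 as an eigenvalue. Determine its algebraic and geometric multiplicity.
The characteristic polynomial is (x - 5)(x + 3)^3, so the factor x + 3 appears with exponent 3: the algebraic multiplicity is 3.

rank(A + 3I) = 3, so the eigenspace has dimension 4 - 3 = 1: the geometric multiplicity is 1.

Since 1 < 3, A is not diagonalizable.

algebraic multiplicity 3, geometric multiplicity 1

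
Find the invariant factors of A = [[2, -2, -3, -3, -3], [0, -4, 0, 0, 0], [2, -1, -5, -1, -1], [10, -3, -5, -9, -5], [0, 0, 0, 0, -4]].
x + 4, (x + 4)^2, (x + 4)^2

The Jordan structure of A has elementary divisors (x + 4)^2, (x + 4)^2, (x + 4). Arranging the block sizes at each eigenvalue in decreasing order and taking row products gives the invariant factors.

Invariant factors (smallest first, each dividing the next): x + 4, (x + 4)^2, (x + 4)^2.

Check: the last factor (x + 4)^2 is the minimal polynomial, and the product (x + 4)^5 is the characteristic polynomial.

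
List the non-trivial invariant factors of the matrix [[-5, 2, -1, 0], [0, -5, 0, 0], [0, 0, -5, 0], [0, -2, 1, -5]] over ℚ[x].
The Jordan structure of A has elementary divisors (x + 5)^2, (x + 5), (x + 5). Arranging the block sizes at each eigenvalue in decreasing order and taking row products gives the invariant factors.

Invariant factors (smallest first, each dividing the next): x + 5, x + 5, (x + 5)^2.

Check: the last factor (x + 5)^2 is the minimal polynomial, and the product (x + 5)^4 is the characteristic polynomial.

x + 5, x + 5, (x + 5)^2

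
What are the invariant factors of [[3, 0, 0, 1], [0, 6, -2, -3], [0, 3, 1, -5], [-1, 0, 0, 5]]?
(x - 4)^3(x - 3)

The Jordan structure of A has elementary divisors (x - 3), (x - 4)^3. Arranging the block sizes at each eigenvalue in decreasing order and taking row products gives the invariant factors.

Invariant factors (smallest first, each dividing the next): (x - 4)^3(x - 3).

Check: the last factor (x - 4)^3(x - 3) is the minimal polynomial, and the product (x - 4)^3(x - 3) is the characteristic polynomial.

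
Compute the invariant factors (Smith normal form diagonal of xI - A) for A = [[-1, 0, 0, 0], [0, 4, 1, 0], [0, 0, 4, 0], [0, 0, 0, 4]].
x - 4, (x - 4)^2(x + 1)

The Jordan structure of A has elementary divisors (x + 1), (x - 4)^2, (x - 4). Arranging the block sizes at each eigenvalue in decreasing order and taking row products gives the invariant factors.

Invariant factors (smallest first, each dividing the next): x - 4, (x - 4)^2(x + 1).

Check: the last factor (x - 4)^2(x + 1) is the minimal polynomial, and the product (x - 4)^3(x + 1) is the characteristic polynomial.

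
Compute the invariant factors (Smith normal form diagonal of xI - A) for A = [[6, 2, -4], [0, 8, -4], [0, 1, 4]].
x - 6, (x - 6)^2

The Jordan structure of A has elementary divisors (x - 6)^2, (x - 6). Arranging the block sizes at each eigenvalue in decreasing order and taking row products gives the invariant factors.

Invariant factors (smallest first, each dividing the next): x - 6, (x - 6)^2.

Check: the last factor (x - 6)^2 is the minimal polynomial, and the product (x - 6)^3 is the characteristic polynomial.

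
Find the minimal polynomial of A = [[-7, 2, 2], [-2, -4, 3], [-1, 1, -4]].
m_A(x) = (x + 5)^3

The characteristic polynomial factors as (x + 5)^3. The minimal polynomial is ∏(x - λ)^{k_λ} where k_λ is the size of the largest Jordan block at λ.

For λ = -5: rank(A + 5I) = 2, and the largest Jordan block has size 3 (the smallest k with rank((A + 5I)^k) = rank((A + 5I)^(k+1))).

So m_A(x) = (x + 5)^3.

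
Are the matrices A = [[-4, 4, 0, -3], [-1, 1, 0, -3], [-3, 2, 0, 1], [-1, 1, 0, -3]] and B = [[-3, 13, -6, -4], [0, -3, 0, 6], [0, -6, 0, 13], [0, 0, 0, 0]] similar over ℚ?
Yes.

Two matrices over a field are similar if and only if they have the same invariant factors.

Both A and B have characteristic polynomial x^2(x + 3)^2 and minimal polynomial x^2(x + 3)^2. Computing further, both have invariant factors x^2(x + 3)^2. Hence A and B are similar.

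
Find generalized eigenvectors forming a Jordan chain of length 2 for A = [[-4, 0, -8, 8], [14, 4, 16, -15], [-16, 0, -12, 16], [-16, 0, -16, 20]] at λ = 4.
v_1 = [[0, 0, 1, 1]]^T, v_2 = [[0, 1, 0, 0]]^T

We seek v_1 ∈ ker((A - 4I)^2) \ ker(A - 4I), then set v_{i+1} = (A - 4I) v_i.

One such chain is v_1 = [[0, 0, 1, 1]]^T, v_2 = [[0, 1, 0, 0]]^T. Check: (A - 4I) v_2 = [[0, 0, 0, 0]]^T = 0.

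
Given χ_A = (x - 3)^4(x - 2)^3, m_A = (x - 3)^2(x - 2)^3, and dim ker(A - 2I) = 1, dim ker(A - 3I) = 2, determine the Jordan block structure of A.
λ = 2: algebraic multiplicity 3 (exponent in χ_A), largest block size 3 (exponent in m_A), 1 block (geometric multiplicity). This forces block sizes [3].
λ = 3: algebraic multiplicity 4 (exponent in χ_A), largest block size 2 (exponent in m_A), 2 blocks (geometric multiplicity). These force block sizes [2, 2].

Jordan blocks: (2, 3), (3, 2), (3, 2)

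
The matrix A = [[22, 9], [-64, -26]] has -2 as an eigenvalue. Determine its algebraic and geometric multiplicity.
The characteristic polynomial is (x + 2)^2, so the factor x + 2 appears with exponent 2: the algebraic multiplicity is 2.

rank(A + 2I) = 1, so the eigenspace has dimension 2 - 1 = 1: the geometric multiplicity is 1.

Since 1 < 2, A is not diagonalizable.

algebraic multiplicity 2, geometric multiplicity 1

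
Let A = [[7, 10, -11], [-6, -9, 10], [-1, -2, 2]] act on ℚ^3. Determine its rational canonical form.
The invariant factors of A (the non-unit diagonal entries of the Smith normal form of xI - A over ℚ[x]) are x^3 + 2x - 1, each dividing the next. The characteristic polynomial is their product, x^3 + 2x - 1.

The rational canonical form is the block-diagonal matrix of companion matrices C(f_i):
R = [[0, 0, 1], [1, 0, -2], [0, 1, 0]].

Note the characteristic polynomial does not split into linear factors over ℚ, so A has no Jordan form over ℚ; the rational canonical form exists over any field.

R = [[0, 0, 1], [1, 0, -2], [0, 1, 0]]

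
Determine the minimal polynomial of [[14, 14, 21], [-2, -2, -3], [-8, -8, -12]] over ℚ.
m_A(x) = x^2

The characteristic polynomial factors as x^3. The minimal polynomial is ∏(x - λ)^{k_λ} where k_λ is the size of the largest Jordan block at λ.

For λ = 0: rank(A) = 1, and the largest Jordan block has size 2 (the smallest k with rank(A^k) = rank(A^(k+1))).

So m_A(x) = x^2.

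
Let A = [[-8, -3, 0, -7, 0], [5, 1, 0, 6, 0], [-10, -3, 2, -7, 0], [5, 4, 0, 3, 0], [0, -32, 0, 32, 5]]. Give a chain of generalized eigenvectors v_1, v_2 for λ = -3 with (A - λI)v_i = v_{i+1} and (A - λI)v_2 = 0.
v_1 = [[1, 0, 1, -1, 4]]^T, v_2 = [[2, -1, 2, -1, 0]]^T

We seek v_1 ∈ ker((A + 3I)^2) \ ker(A + 3I), then set v_{i+1} = (A + 3I) v_i.

One such chain is v_1 = [[1, 0, 1, -1, 4]]^T, v_2 = [[2, -1, 2, -1, 0]]^T. Check: (A + 3I) v_2 = [[0, 0, 0, 0, 0]]^T = 0.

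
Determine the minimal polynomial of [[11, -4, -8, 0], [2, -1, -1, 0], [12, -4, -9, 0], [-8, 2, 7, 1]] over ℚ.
The characteristic polynomial factors as (x - 1)^3(x + 1). The minimal polynomial is ∏(x - λ)^{k_λ} where k_λ is the size of the largest Jordan block at λ.

For λ = -1: rank(A + I) = 3, and the largest Jordan block has size 1 (the smallest k with rank((A + I)^k) = rank((A + I)^(k+1))).
For λ = 1: rank(A - I) = 2, and the largest Jordan block has size 2 (the smallest k with rank((A - I)^k) = rank((A - I)^(k+1))).

So m_A(x) = (x - 1)^2(x + 1).

m_A(x) = (x - 1)^2(x + 1)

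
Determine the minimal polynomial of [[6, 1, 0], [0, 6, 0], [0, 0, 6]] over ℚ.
The characteristic polynomial factors as (x - 6)^3. The minimal polynomial is ∏(x - λ)^{k_λ} where k_λ is the size of the largest Jordan block at λ.

For λ = 6: rank(A - 6I) = 1, and the largest Jordan block has size 2 (the smallest k with rank((A - 6I)^k) = rank((A - 6I)^(k+1))).

So m_A(x) = (x - 6)^2.

m_A(x) = (x - 6)^2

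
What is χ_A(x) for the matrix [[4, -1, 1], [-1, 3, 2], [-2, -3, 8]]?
xI - A = [[x - 4, 1, -1], [1, x - 3, -2], [2, 3, x - 8]].

Expanding det(xI - A) along the first row:
det(xI - A) = + (x - 4)·det([[x - 3, -2], [3, x - 8]]) - (1)·det([[1, -2], [2, x - 8]]) + (-1)·det([[1, x - 3], [2, 3]]).

Evaluating gives χ_A(x) = x^3 - 15x^2 + 75x - 125 = (x - 5)^3.

χ_A(x) = (x - 5)^3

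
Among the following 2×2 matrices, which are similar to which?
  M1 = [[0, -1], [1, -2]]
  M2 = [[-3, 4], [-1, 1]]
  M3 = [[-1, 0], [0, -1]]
2 classes: {M1, M2}, {M3}

Characteristic polynomials: χ_{M1} = (x + 1)^2, χ_{M2} = (x + 1)^2, χ_{M3} = (x + 1)^2.

{M1, M2}: invariant factors (x + 1)^2.

{M3}: invariant factors x + 1, x + 1.

Matrices are similar if and only if their invariant-factor lists agree; the partition into similarity classes is {M1, M2}, {M3}.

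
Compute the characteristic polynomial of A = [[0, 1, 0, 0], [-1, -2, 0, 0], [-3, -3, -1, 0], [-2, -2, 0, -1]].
χ_A(x) = (x + 1)^4

xI - A = [[x, -1, 0, 0], [1, x + 2, 0, 0], [3, 3, x + 1, 0], [2, 2, 0, x + 1]].

Expanding det(xI - A) along the first row:
det(xI - A) = + (x)·det([[x + 2, 0, 0], [3, x + 1, 0], [2, 0, x + 1]]) - (-1)·det([[1, 0, 0], [3, x + 1, 0], [2, 0, x + 1]]) + (0)·det([[1, x + 2, 0], [3, 3, 0], [2, 2, x + 1]]) - (0)·det([[1, x + 2, 0], [3, 3, x + 1], [2, 2, 0]]).

Evaluating gives χ_A(x) = x^4 + 4x^3 + 6x^2 + 4x + 1 = (x + 1)^4.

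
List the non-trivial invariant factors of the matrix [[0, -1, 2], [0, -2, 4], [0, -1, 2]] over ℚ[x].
x, x^2

The Jordan structure of A has elementary divisors x^2, x. Arranging the block sizes at each eigenvalue in decreasing order and taking row products gives the invariant factors.

Invariant factors (smallest first, each dividing the next): x, x^2.

Check: the last factor x^2 is the minimal polynomial, and the product x^3 is the characteristic polynomial.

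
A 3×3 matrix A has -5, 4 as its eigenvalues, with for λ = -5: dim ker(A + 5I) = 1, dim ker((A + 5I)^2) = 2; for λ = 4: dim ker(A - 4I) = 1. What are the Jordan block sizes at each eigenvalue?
Jordan blocks: (-5, 2), (4, 1)

λ = -5: successive nullity increments [1, 1] count blocks of size ≥ k; block sizes are [2].
λ = 4: successive nullity increments [1] count blocks of size ≥ k; block sizes are [1].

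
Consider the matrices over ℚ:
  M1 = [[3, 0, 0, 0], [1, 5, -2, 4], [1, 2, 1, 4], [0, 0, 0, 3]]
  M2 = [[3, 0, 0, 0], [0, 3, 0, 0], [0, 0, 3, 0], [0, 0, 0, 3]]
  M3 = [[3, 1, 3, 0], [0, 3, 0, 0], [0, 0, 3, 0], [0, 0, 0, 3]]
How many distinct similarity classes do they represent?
2 classes: {M1, M3}, {M2}

Characteristic polynomials: χ_{M1} = (x - 3)^4, χ_{M2} = (x - 3)^4, χ_{M3} = (x - 3)^4.

{M1, M3}: invariant factors x - 3, x - 3, (x - 3)^2.

{M2}: invariant factors x - 3, x - 3, x - 3, x - 3.

Matrices are similar if and only if their invariant-factor lists agree; the partition into similarity classes is {M1, M3}, {M2}.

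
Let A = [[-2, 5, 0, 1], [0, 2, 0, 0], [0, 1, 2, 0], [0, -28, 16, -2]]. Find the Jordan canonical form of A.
The characteristic polynomial is det(xI - A) = (x - 2)^2(x + 2)^2, so the eigenvalues are -2 (algebraic multiplicity 2), 2 (algebraic multiplicity 2).

For λ = -2: rank(A + 2I) = 3, rank((A + 2I)^2) = 2. The eigenspace has dimension 4 - 3 = 1, so there is 1 Jordan block; the rank sequence gives block sizes [2].

For λ = 2: rank(A - 2I) = 3, rank((A - 2I)^2) = 2. The eigenspace has dimension 4 - 3 = 1, so there is 1 Jordan block; the rank sequence gives block sizes [2].

Assembling the blocks gives the Jordan form J above.

J = [[-2, 1, 0, 0], [0, -2, 0, 0], [0, 0, 2, 1], [0, 0, 0, 2]]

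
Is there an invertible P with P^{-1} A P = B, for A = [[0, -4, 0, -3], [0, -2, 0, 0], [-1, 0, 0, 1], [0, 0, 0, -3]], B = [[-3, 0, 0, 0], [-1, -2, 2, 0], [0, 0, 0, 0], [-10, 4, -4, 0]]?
No.

Both have characteristic polynomial x^2(x + 2)(x + 3), but the minimal polynomial of A is x^2(x + 2)(x + 3) while the minimal polynomial of B is x(x + 2)(x + 3). The minimal polynomial is a similarity invariant, so A and B are not similar.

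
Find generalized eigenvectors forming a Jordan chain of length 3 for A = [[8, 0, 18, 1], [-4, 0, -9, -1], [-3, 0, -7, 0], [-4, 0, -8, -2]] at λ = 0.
v_1 = [[-6, 3, 3, 1]]^T, v_2 = [[7, -4, -3, -2]]^T, v_3 = [[0, 1, 0, 0]]^T

We seek v_1 ∈ ker(A^3) \ ker(A^2), then set v_{i+1} = A v_i.

One such chain is v_1 = [[-6, 3, 3, 1]]^T, v_2 = [[7, -4, -3, -2]]^T, v_3 = [[0, 1, 0, 0]]^T. Check: A v_3 = [[0, 0, 0, 0]]^T = 0.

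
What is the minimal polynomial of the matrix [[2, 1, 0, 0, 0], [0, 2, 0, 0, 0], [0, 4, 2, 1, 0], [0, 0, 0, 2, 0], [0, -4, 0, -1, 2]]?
m_A(x) = (x - 2)^2

The characteristic polynomial factors as (x - 2)^5. The minimal polynomial is ∏(x - λ)^{k_λ} where k_λ is the size of the largest Jordan block at λ.

For λ = 2: rank(A - 2I) = 2, and the largest Jordan block has size 2 (the smallest k with rank((A - 2I)^k) = rank((A - 2I)^(k+1))).

So m_A(x) = (x - 2)^2.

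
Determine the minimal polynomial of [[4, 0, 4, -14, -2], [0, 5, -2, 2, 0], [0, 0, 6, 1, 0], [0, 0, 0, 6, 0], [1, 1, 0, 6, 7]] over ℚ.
m_A(x) = (x - 6)^2(x - 5)^2

The characteristic polynomial factors as (x - 6)^3(x - 5)^2. The minimal polynomial is ∏(x - λ)^{k_λ} where k_λ is the size of the largest Jordan block at λ.

For λ = 5: rank(A - 5I) = 4, and the largest Jordan block has size 2 (the smallest k with rank((A - 5I)^k) = rank((A - 5I)^(k+1))).
For λ = 6: rank(A - 6I) = 3, and the largest Jordan block has size 2 (the smallest k with rank((A - 6I)^k) = rank((A - 6I)^(k+1))).

So m_A(x) = (x - 6)^2(x - 5)^2.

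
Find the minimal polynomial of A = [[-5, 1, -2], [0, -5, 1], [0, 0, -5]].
m_A(x) = (x + 5)^3

The characteristic polynomial factors as (x + 5)^3. The minimal polynomial is ∏(x - λ)^{k_λ} where k_λ is the size of the largest Jordan block at λ.

For λ = -5: rank(A + 5I) = 2, and the largest Jordan block has size 3 (the smallest k with rank((A + 5I)^k) = rank((A + 5I)^(k+1))).

So m_A(x) = (x + 5)^3.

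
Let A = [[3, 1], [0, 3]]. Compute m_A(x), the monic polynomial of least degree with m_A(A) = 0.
The characteristic polynomial factors as (x - 3)^2. The minimal polynomial is ∏(x - λ)^{k_λ} where k_λ is the size of the largest Jordan block at λ.

For λ = 3: rank(A - 3I) = 1, and the largest Jordan block has size 2 (the smallest k with rank((A - 3I)^k) = rank((A - 3I)^(k+1))).

So m_A(x) = (x - 3)^2.

m_A(x) = (x - 3)^2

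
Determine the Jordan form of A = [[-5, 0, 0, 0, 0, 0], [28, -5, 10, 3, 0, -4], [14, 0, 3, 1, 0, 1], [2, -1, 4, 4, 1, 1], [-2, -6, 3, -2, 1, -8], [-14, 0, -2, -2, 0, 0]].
J = [[-5, 0, 0, 0, 0, 0], [0, -5, 0, 0, 0, 0], [0, 0, 2, 1, 0, 0], [0, 0, 0, 2, 1, 0], [0, 0, 0, 0, 2, 0], [0, 0, 0, 0, 0, 2]]

The characteristic polynomial is det(xI - A) = (x - 2)^4(x + 5)^2, so the eigenvalues are -5 (algebraic multiplicity 2), 2 (algebraic multiplicity 4).

For λ = -5: rank(A + 5I) = 4. The eigenspace has dimension 6 - 4 = 2, so there are 2 Jordan blocks; the rank sequence gives block sizes [1, 1].

For λ = 2: rank(A - 2I) = 4, rank((A - 2I)^2) = 3, rank((A - 2I)^3) = 2. The eigenspace has dimension 6 - 4 = 2, so there are 2 Jordan blocks; the rank sequence gives block sizes [3, 1].

Assembling the blocks gives the Jordan form J above.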